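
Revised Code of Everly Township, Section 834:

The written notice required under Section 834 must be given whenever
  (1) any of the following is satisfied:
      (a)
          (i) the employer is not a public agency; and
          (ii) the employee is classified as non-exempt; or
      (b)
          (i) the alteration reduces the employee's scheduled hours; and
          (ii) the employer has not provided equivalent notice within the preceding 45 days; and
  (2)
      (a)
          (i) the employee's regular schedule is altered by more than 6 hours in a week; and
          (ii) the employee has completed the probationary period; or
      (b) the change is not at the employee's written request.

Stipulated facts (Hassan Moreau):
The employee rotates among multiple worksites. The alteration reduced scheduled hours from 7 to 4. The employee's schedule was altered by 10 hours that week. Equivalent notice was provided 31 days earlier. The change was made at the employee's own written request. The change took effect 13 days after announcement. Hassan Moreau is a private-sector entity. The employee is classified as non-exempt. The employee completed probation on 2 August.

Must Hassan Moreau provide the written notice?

Yes — required.

(i) not (public agency) — satisfied.
(ii) non-exempt — met.
(a) = T AND T = true.
(i) hours reduced — holds.
(ii) no recent notice — not satisfied.
(b) = T AND F = false.
(1) = T OR F = true.
(i) schedule shift > 6h — holds.
(ii) past probation — satisfied.
(a) = T AND T = true.
(b) not employee-requested — not met.
(2) = T OR F = true.
So Overall is satisfied (T AND T).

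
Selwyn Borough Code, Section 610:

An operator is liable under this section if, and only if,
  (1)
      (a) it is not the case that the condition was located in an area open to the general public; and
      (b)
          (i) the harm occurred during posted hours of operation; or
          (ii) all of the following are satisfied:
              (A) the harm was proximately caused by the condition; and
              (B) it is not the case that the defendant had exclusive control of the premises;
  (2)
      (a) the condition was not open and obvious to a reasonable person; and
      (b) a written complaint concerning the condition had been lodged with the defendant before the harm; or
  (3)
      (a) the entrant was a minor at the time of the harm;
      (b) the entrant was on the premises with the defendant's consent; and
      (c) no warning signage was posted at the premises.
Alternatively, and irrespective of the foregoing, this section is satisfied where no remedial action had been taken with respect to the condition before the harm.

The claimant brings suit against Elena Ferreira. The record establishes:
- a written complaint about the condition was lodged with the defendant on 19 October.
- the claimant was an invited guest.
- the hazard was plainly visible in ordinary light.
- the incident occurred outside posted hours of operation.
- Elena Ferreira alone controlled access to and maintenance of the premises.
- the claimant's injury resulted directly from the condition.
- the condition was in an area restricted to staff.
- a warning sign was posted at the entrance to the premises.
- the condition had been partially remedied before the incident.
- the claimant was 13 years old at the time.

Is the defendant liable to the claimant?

No — not liable.

(a) not (public area) — met.
(i) during posted hours — not satisfied.
(A) proximate cause — met.
(B) not (exclusive control) — fails.
(ii): T AND F → false.
(b): F OR F → false.
(1): T AND F → false.
(a) not open/obvious — not met.
(b) complaint lodged — holds.
(2): F AND T → false.
(a) entrant a minor — holds.
(b) consent to enter — met.
(c) no signage posted — not satisfied.
So (3) is not satisfied (T AND T AND F).
Overall: F OR F OR F → false.
Exception (no remedial action) — not satisfied.
Result: main false OR exception false → false.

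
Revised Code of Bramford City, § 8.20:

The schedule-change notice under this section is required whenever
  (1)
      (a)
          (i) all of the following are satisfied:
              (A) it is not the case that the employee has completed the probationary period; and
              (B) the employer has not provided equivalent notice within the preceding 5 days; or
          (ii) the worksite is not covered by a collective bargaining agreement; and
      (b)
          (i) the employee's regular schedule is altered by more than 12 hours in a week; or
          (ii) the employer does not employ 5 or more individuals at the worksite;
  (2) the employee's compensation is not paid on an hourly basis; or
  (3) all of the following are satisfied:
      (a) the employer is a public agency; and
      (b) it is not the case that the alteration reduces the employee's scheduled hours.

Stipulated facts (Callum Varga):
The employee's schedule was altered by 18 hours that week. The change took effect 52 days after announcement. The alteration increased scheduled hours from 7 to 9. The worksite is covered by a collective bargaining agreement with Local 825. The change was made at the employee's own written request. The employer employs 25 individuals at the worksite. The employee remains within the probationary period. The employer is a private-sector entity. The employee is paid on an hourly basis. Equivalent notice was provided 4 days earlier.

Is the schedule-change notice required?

(A) not (past probation) — holds.
(B) no recent notice — not satisfied.
(i): T AND F → false.
(ii) no CBA — not met.
So (a) is not satisfied (F OR F).
(i) schedule shift > 12h — met.
(ii) not (≥ 5 at site) — not met.
(b) = T OR F = true.
(1): F AND T → false.
(2) not (hourly-paid) — not satisfied.
(a) public agency — fails.
(b) not (hours reduced) — holds.
(3): F AND T → false.
Overall = F OR F OR F = false.

No — not required.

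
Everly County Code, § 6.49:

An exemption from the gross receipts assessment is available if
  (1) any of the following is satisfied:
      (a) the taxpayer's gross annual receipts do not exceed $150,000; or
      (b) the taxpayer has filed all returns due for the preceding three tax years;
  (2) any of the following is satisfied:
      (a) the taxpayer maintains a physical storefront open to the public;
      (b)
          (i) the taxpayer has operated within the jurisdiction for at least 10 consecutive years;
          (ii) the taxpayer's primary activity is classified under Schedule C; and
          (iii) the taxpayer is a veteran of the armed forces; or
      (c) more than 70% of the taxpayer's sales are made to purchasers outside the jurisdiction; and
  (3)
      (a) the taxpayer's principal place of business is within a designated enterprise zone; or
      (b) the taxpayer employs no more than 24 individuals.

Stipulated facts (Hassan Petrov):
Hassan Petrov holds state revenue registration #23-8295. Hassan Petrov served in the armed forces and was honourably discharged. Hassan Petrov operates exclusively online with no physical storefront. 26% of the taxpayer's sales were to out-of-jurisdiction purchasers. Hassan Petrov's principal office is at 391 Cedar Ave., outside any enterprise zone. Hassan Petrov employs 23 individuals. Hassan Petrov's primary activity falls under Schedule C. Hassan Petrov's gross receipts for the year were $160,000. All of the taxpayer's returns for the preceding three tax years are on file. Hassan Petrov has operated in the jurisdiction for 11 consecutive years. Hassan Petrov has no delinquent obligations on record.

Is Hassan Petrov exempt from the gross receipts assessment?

(a) receipts ≤ $150,000 — not satisfied.
(b) returns current — satisfied.
So (1) is satisfied (F OR T).
(a) has storefront — not satisfied.
(i) ≥ 10 yrs in jurisdiction — holds.
(ii) Schedule C activity — satisfied.
(iii) veteran — holds.
(b): T AND T AND T → true.
(c) >70% out-of-jur. sales — not satisfied.
So (2) is satisfied (F OR T OR F).
(a) in enterprise zone — fails.
(b) ≤ 24 employees — holds.
(3) = F OR T = true.
Overall: T AND T AND T → true.

Yes — exempt.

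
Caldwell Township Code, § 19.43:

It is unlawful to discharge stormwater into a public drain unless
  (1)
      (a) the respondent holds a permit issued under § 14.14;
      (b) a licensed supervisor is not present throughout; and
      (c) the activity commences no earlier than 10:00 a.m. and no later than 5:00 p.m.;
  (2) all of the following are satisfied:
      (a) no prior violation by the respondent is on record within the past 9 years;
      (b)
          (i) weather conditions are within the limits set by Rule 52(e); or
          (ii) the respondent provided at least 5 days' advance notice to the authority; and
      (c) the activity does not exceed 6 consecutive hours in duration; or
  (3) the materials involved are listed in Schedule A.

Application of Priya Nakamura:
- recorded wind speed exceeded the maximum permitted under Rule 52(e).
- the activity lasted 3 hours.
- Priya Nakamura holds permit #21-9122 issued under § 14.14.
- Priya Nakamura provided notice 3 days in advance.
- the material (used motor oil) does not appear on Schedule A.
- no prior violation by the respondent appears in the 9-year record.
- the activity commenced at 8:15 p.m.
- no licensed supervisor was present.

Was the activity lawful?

(a) holds permit — satisfied.
(b) not (supervisor present) — met.
(c) start within hours — not satisfied.
(1): T AND T AND F → false.
(a) no prior violation — met.
(i) weather ok — fails.
(ii) ≥5 days' notice — not satisfied.
(b) = F OR F = false.
(c) ≤ 6 hrs duration — satisfied.
(2) = T AND F AND T = false.
(3) Schedule A material — not met.
Overall = F OR F OR F = false.

No — unlawful.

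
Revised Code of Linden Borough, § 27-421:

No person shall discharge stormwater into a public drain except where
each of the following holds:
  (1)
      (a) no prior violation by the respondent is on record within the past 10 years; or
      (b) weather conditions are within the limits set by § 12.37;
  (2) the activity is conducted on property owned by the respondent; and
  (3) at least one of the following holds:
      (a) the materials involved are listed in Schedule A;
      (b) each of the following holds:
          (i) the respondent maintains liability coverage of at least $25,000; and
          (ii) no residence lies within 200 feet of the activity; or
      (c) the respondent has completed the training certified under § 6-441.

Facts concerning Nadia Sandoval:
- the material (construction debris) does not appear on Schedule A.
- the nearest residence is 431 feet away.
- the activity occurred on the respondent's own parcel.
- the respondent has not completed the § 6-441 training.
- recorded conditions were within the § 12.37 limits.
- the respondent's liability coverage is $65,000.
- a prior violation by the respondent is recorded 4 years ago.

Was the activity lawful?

(a) no prior violation — not met.
(b) weather ok — holds.
(1) = F OR T = true.
(2) own property — satisfied.
(a) Schedule A material — not met.
(i) coverage ≥ $25,000 — holds.
(ii) no residence in 200 ft — satisfied.
So (b) is satisfied (T AND T).
(c) training certified — not met.
(3): F OR T OR F → true.
So Overall is satisfied (T AND T AND T).

Yes — lawful.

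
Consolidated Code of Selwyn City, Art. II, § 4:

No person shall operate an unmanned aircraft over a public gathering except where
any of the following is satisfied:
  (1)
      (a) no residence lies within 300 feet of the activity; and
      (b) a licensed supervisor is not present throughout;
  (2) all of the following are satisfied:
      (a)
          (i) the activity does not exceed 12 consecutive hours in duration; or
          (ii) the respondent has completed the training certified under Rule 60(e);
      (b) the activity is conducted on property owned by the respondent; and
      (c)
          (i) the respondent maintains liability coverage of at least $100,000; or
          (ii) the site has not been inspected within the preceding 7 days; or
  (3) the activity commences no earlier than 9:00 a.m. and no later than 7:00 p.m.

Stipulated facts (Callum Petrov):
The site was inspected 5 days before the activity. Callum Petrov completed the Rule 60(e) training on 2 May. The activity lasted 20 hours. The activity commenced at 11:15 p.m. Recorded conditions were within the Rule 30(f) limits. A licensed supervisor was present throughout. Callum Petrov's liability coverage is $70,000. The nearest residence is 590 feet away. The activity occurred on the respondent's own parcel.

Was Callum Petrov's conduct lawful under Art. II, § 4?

(a) no residence in 300 ft — met.
(b) not (supervisor present) — not met.
So (1) is not satisfied (T AND F).
(i) ≤ 12 hrs duration — not met.
(ii) training certified — holds.
(a) = F OR T = true.
(b) own property — holds.
(i) coverage ≥ $100,000 — not satisfied.
(ii) not (site inspected) — fails.
(c): F OR F → false.
So (2) is not satisfied (T AND T AND F).
(3) start within hours — not satisfied.
Overall: F OR F OR F → false.

No — unlawful.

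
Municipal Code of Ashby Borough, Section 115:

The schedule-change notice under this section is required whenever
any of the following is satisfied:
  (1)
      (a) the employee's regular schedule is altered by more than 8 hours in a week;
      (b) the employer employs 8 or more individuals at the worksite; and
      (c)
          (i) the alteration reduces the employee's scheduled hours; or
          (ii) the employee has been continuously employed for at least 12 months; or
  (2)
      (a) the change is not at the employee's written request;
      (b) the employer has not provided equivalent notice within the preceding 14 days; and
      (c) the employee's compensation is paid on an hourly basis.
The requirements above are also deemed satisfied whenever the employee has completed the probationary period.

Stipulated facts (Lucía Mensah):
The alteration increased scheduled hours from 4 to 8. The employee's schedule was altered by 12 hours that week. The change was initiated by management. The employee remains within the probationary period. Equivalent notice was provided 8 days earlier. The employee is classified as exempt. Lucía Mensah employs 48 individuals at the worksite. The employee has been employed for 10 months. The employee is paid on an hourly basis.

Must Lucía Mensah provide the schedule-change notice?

(a) schedule shift > 8h — met.
(b) ≥ 8 at site — met.
(i) hours reduced — fails.
(ii) tenure ≥ 12 mo. — not met.
So (c) is not satisfied (F OR F).
So (1) is not satisfied (T AND T AND F).
(a) not employee-requested — met.
(b) no recent notice — fails.
(c) hourly-paid — satisfied.
(2): T AND F AND T → false.
Overall = F OR F = false.
Exception (past probation) — not satisfied.
Result: main false OR exception false → false.

No — not required.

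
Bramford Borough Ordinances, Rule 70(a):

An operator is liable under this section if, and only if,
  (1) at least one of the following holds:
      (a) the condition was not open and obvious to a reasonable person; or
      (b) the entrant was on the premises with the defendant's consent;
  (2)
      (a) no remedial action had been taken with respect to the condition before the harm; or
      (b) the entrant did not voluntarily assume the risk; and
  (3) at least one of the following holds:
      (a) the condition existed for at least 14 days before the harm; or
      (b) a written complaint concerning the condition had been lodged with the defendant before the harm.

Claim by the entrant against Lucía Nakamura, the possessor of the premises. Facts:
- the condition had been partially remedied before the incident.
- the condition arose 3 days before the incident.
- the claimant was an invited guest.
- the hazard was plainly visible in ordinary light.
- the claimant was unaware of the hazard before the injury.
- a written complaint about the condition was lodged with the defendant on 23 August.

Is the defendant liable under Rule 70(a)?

Yes — liable.

(a) not open/obvious — not met.
(b) consent to enter — satisfied.
So (1) is satisfied (F OR T).
(a) no remedial action — fails.
(b) no assumed risk — satisfied.
(2) = F OR T = true.
(a) condition ≥14 days old — not met.
(b) complaint lodged — satisfied.
So (3) is satisfied (F OR T).
So Overall is satisfied (T AND T AND T).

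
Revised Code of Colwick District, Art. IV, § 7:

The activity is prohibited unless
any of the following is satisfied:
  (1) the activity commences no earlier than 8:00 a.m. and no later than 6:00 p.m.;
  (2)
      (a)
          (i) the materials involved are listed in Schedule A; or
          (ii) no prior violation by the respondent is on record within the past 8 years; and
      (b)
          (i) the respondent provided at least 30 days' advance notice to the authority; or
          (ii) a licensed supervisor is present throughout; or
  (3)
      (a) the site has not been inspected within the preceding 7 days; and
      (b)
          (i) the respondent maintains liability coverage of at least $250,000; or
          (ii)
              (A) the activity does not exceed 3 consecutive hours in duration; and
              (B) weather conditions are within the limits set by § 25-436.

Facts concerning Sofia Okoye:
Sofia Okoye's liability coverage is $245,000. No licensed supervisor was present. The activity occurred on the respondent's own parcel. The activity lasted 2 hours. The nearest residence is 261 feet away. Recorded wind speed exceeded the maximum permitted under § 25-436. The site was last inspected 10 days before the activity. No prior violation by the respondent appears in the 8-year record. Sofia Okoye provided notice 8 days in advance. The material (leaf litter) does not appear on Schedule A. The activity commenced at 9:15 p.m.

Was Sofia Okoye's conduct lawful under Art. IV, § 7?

No — unlawful.

(1) start within hours — not satisfied.
(i) Schedule A material — fails.
(ii) no prior violation — satisfied.
So (a) is satisfied (F OR T).
(i) ≥30 days' notice — fails.
(ii) supervisor present — not satisfied.
So (b) is not satisfied (F OR F).
So (2) is not satisfied (T AND F).
(a) not (site inspected) — holds.
(i) coverage ≥ $250,000 — not satisfied.
(A) ≤ 3 hrs duration — holds.
(B) weather ok — not met.
So (ii) is not satisfied (T AND F).
(b): F OR F → false.
(3): T AND F → false.
Overall = F OR F OR F = false.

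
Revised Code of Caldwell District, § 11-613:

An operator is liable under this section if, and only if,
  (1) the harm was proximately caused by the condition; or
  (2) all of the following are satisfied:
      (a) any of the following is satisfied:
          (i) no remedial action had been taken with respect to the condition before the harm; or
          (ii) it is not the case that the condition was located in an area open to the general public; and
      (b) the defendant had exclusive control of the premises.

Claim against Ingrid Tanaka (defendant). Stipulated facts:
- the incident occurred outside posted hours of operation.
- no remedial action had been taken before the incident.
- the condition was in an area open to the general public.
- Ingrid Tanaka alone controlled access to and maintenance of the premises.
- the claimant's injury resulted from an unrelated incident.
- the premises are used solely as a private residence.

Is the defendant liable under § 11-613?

(1) proximate cause — not met.
(i) no remedial action — met.
(ii) not (public area) — not met.
So (a) is satisfied (T OR F).
(b) exclusive control — satisfied.
So (2) is satisfied (T AND T).
So Overall is satisfied (F OR T).

Yes — liable.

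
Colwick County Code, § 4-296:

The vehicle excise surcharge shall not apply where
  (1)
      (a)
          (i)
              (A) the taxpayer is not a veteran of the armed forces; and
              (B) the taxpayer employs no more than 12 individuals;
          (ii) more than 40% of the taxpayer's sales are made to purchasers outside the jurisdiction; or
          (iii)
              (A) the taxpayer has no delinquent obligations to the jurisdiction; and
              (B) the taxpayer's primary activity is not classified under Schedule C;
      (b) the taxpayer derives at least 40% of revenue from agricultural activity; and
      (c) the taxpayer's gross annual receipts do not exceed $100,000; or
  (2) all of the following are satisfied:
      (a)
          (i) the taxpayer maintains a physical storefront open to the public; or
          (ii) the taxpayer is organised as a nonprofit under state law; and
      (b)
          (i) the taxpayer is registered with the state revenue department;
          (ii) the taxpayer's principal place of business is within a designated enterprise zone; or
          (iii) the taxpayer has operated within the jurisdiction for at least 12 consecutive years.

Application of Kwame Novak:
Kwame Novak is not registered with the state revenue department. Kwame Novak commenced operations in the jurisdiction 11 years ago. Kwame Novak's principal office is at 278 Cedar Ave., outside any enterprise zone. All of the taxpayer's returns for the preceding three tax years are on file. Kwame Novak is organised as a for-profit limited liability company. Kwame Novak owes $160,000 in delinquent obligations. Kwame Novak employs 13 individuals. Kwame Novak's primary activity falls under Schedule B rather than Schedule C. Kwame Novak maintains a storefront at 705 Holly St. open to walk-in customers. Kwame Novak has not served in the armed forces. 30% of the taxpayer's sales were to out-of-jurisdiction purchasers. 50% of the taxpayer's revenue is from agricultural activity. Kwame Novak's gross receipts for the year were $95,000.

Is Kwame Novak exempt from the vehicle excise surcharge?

No — not exempt.

(A) not (veteran) — holds.
(B) ≤ 12 employees — not met.
So (i) is not satisfied (T AND F).
(ii) >40% out-of-jur. sales — fails.
(A) no delinquency — fails.
(B) not (Schedule C activity) — met.
(iii): F AND T → false.
So (a) is not satisfied (F OR F OR F).
(b) ≥40% agricultural — met.
(c) receipts ≤ $100,000 — met.
So (1) is not satisfied (F AND T AND T).
(i) has storefront — met.
(ii) nonprofit — fails.
(a): T OR F → true.
(i) state-registered — not satisfied.
(ii) in enterprise zone — not met.
(iii) ≥ 12 yrs in jurisdiction — fails.
(b): F OR F OR F → false.
(2) = T AND F = false.
Overall = F OR F = false.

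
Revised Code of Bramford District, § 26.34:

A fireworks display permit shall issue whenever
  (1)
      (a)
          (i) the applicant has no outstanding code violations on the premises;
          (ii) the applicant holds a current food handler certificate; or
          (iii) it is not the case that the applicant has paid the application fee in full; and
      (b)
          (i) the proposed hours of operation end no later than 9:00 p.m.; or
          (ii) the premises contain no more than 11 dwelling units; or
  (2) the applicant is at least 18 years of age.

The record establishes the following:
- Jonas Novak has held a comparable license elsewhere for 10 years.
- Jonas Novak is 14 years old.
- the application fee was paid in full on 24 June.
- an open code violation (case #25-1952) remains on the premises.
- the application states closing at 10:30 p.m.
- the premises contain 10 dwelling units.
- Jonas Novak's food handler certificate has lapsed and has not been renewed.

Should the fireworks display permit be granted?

(i) no code violations — not satisfied.
(ii) food handler cert. — not met.
(iii) not (fee paid) — fails.
(a) = F OR F OR F = false.
(i) closes by 9 p.m. — fails.
(ii) ≤ 11 units — satisfied.
(b): F OR T → true.
(1) = F AND T = false.
(2) age ≥ 18 — not met.
So Overall is not satisfied (F OR F).

No — denied.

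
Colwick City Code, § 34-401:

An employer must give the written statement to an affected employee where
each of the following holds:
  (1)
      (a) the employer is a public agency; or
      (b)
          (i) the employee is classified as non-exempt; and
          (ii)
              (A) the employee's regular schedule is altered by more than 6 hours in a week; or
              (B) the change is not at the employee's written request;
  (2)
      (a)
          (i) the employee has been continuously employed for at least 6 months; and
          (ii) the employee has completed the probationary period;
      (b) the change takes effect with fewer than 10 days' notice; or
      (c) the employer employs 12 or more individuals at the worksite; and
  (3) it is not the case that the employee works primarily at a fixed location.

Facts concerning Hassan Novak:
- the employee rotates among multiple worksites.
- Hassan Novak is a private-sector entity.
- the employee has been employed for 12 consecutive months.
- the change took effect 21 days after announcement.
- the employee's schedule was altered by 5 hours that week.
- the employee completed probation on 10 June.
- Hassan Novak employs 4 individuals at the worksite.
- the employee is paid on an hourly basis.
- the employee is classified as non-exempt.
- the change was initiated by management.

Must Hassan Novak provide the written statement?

(a) public agency — not satisfied.
(i) non-exempt — holds.
(A) schedule shift > 6h — not met.
(B) not employee-requested — holds.
So (ii) is satisfied (F OR T).
So (b) is satisfied (T AND T).
(1) = F OR T = true.
(i) tenure ≥ 6 mo. — met.
(ii) past probation — satisfied.
(a): T AND T → true.
(b) < 10 days' notice — not satisfied.
(c) ≥ 12 at site — not met.
(2): T OR F OR F → true.
(3) not (fixed location) — met.
So Overall is satisfied (T AND T AND T).

Yes — required.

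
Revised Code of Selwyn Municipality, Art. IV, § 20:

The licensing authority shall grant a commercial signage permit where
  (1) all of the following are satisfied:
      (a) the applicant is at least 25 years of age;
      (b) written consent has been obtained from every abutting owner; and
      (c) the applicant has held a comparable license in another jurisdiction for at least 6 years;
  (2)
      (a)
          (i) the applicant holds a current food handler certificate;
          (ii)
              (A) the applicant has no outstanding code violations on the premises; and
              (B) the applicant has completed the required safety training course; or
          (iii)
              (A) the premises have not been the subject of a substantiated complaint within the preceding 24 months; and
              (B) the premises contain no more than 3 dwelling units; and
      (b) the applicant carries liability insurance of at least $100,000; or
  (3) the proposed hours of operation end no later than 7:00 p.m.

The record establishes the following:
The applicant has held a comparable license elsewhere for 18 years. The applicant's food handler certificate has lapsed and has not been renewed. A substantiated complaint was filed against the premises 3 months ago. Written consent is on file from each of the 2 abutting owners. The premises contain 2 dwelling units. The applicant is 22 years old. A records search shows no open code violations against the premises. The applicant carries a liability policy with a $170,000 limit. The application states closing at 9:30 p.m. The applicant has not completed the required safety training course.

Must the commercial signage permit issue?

(a) age ≥ 25 — fails.
(b) all abutters consent — satisfied.
(c) prior license ≥ 6 yr — met.
(1): F AND T AND T → false.
(i) food handler cert. — fails.
(A) no code violations — holds.
(B) safety training — fails.
(ii): T AND F → false.
(A) no complaint in 24 mo. — fails.
(B) ≤ 3 units — satisfied.
(iii) = F AND T = false.
(a) = F OR F OR F = false.
(b) insurance ≥ $100,000 — satisfied.
(2) = F AND T = false.
(3) closes by 7 p.m. — not satisfied.
Overall = F OR F OR F = false.

No — denied.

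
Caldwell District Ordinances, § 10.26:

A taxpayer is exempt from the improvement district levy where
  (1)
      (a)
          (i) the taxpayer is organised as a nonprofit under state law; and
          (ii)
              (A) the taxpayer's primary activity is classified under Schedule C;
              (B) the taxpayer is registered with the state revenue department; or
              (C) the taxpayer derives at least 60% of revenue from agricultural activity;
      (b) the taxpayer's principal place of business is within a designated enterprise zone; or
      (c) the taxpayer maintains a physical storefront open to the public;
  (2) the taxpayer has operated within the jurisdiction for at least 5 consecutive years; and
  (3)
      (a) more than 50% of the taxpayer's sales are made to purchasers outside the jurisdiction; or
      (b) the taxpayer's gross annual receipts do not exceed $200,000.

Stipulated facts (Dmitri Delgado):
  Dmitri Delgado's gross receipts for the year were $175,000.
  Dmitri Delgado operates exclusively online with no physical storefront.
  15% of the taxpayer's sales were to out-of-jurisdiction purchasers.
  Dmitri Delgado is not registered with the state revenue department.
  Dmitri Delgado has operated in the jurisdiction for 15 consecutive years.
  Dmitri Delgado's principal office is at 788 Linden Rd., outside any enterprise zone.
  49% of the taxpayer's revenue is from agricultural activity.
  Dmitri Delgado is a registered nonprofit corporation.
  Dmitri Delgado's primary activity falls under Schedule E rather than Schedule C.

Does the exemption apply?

No — not exempt.

(i) nonprofit — holds.
(A) Schedule C activity — not satisfied.
(B) state-registered — fails.
(C) ≥60% agricultural — not satisfied.
So (ii) is not satisfied (F OR F OR F).
(a) = T AND F = false.
(b) in enterprise zone — not met.
(c) has storefront — not met.
(1) = F OR F OR F = false.
(2) ≥ 5 yrs in jurisdiction — holds.
(a) >50% out-of-jur. sales — not satisfied.
(b) receipts ≤ $200,000 — holds.
(3): F OR T → true.
Overall: F AND T AND T → false.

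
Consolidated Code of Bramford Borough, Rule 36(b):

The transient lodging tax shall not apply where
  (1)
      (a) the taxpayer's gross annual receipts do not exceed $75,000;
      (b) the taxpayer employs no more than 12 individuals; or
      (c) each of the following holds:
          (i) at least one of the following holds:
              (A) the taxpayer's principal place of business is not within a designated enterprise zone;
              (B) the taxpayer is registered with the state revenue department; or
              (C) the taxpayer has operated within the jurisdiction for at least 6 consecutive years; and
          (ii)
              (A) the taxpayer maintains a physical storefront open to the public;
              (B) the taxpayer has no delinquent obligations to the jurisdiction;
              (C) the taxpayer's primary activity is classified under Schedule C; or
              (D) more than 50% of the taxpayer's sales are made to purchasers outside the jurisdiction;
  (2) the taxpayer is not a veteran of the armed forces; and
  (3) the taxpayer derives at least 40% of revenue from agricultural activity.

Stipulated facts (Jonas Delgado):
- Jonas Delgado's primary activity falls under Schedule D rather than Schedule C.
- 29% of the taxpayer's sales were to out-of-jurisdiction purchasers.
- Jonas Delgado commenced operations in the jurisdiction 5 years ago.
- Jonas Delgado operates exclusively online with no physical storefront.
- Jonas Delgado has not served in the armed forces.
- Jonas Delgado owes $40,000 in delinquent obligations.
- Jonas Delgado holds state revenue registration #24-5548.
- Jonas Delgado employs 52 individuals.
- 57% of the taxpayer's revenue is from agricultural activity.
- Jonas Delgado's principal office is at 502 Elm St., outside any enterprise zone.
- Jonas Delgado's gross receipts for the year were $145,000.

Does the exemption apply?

(a) receipts ≤ $75,000 — not met.
(b) ≤ 12 employees — not satisfied.
(A) not (in enterprise zone) — satisfied.
(B) state-registered — met.
(C) ≥ 6 yrs in jurisdiction — not met.
(i): T OR T OR F → true.
(A) has storefront — fails.
(B) no delinquency — not met.
(C) Schedule C activity — not met.
(D) >50% out-of-jur. sales — not met.
(ii) = F OR F OR F OR F = false.
(c) = T AND F = false.
(1) = F OR F OR F = false.
(2) not (veteran) — satisfied.
(3) ≥40% agricultural — met.
So Overall is not satisfied (F AND T AND T).

No — not exempt.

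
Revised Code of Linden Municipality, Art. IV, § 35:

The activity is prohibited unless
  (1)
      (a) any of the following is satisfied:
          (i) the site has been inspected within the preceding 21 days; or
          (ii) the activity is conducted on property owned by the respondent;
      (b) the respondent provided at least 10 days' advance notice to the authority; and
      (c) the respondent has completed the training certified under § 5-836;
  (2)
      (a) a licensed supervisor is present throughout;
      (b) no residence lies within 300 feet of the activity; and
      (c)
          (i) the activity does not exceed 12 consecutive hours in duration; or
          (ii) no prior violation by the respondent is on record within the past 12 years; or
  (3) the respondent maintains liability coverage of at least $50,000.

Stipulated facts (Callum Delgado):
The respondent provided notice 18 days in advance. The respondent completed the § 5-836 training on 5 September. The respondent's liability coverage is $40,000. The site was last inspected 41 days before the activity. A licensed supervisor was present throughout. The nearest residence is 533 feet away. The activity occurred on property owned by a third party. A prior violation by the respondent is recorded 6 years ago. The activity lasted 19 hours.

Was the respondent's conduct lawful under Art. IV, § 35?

No — unlawful.

(i) site inspected — not satisfied.
(ii) own property — not met.
(a) = F OR F = false.
(b) ≥10 days' notice — satisfied.
(c) training certified — satisfied.
(1): F AND T AND T → false.
(a) supervisor present — met.
(b) no residence in 300 ft — satisfied.
(i) ≤ 12 hrs duration — not satisfied.
(ii) no prior violation — not met.
(c): F OR F → false.
(2) = T AND T AND F = false.
(3) coverage ≥ $50,000 — fails.
Overall = F OR F OR F = false.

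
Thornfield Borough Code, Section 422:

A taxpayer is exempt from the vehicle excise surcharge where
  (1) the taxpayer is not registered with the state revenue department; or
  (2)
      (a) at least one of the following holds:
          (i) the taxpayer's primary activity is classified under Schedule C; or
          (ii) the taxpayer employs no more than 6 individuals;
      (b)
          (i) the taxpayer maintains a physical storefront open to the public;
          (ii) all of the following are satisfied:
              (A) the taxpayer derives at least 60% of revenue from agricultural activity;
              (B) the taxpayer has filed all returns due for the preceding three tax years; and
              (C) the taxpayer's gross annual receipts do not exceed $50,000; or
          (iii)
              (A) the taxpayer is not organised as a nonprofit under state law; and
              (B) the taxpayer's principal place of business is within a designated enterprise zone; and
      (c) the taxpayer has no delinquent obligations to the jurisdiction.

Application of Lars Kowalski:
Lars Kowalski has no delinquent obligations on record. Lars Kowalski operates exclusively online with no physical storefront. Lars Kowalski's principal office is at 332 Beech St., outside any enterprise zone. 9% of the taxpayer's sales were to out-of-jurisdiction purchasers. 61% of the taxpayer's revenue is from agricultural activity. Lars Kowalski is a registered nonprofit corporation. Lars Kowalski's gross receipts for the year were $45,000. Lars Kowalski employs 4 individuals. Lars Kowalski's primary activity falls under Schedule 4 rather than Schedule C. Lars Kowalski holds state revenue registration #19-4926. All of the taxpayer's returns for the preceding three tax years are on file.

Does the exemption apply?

Yes — exempt.

(1) not (state-registered) — fails.
(i) Schedule C activity — fails.
(ii) ≤ 6 employees — holds.
(a): F OR T → true.
(i) has storefront — not satisfied.
(A) ≥60% agricultural — satisfied.
(B) returns current — satisfied.
(C) receipts ≤ $50,000 — met.
So (ii) is satisfied (T AND T AND T).
(A) not (nonprofit) — not satisfied.
(B) in enterprise zone — fails.
(iii) = F AND F = false.
(b) = F OR T OR F = true.
(c) no delinquency — holds.
(2): T AND T AND T → true.
So Overall is satisfied (F OR T).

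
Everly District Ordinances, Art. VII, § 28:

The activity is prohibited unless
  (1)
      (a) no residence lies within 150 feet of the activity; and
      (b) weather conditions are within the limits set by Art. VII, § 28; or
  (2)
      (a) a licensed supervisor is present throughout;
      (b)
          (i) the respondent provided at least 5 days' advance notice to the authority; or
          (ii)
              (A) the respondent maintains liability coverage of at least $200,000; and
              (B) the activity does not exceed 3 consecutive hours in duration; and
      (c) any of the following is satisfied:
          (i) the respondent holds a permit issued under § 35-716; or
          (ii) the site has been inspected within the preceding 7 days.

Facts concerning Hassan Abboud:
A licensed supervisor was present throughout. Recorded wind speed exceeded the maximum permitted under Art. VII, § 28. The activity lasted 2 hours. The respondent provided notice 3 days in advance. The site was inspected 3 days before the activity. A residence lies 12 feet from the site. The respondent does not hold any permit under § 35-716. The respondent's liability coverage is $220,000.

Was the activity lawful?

Yes — lawful.

(a) no residence in 150 ft — fails.
(b) weather ok — not met.
So (1) is not satisfied (F AND F).
(a) supervisor present — holds.
(i) ≥5 days' notice — not satisfied.
(A) coverage ≥ $200,000 — met.
(B) ≤ 3 hrs duration — satisfied.
So (ii) is satisfied (T AND T).
So (b) is satisfied (F OR T).
(i) holds permit — fails.
(ii) site inspected — holds.
So (c) is satisfied (F OR T).
(2) = T AND T AND T = true.
Overall = F OR T = true.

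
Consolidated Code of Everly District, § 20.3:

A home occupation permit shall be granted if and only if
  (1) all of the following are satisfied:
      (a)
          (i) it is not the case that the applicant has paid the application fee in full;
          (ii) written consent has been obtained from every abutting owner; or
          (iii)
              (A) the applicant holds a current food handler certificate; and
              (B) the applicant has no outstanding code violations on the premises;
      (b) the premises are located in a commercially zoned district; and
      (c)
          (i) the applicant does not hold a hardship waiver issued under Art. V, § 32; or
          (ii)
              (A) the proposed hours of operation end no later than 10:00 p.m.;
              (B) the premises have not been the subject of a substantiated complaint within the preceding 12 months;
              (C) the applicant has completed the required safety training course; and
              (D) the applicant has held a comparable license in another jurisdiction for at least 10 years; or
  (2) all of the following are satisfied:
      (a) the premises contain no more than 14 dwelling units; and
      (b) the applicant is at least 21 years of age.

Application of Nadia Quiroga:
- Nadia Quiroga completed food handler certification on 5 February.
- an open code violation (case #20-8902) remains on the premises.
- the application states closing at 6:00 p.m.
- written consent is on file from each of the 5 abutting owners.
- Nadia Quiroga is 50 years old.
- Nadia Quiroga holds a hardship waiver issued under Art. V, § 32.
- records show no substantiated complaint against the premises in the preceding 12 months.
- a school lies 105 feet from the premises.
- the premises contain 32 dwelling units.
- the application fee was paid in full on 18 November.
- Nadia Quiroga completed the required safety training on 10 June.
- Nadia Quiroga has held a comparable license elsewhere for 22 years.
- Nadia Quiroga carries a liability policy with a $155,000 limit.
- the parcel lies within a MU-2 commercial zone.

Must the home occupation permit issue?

(i) not (fee paid) — not met.
(ii) all abutters consent — holds.
(A) food handler cert. — met.
(B) no code violations — not met.
(iii): T AND F → false.
(a) = F OR T OR F = true.
(b) commercially zoned — holds.
(i) not (hardship waiver) — fails.
(A) closes by 10 p.m. — met.
(B) no complaint in 12 mo. — holds.
(C) safety training — holds.
(D) prior license ≥ 10 yr — holds.
(ii) = T AND T AND T AND T = true.
(c) = F OR T = true.
(1) = T AND T AND T = true.
(a) ≤ 14 units — not satisfied.
(b) age ≥ 21 — satisfied.
(2) = F AND T = false.
So Overall is satisfied (T OR F).

Yes — granted.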